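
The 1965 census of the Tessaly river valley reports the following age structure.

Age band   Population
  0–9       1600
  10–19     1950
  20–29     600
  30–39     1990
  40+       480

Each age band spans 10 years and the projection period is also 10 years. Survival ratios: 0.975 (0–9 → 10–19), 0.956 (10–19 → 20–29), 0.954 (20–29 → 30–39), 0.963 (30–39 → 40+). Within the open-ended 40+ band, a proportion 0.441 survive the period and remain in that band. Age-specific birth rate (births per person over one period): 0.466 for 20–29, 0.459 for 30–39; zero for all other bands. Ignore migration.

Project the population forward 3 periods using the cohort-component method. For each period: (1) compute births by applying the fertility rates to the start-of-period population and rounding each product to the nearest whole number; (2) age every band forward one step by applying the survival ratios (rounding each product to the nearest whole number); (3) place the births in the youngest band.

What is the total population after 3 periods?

Numbering the bands 1..5 from youngest to oldest:
After projecting period 1:
Births: 600 * 0.466 = 280 ; 1990 * 0.459 = 913 — total 1193
Band 2: 1600 * 0.975 = 1560
Band 3: 1950 * 0.956 = 1864
Band 4: 600 * 0.954 = 572
Band 5: 1990 * 0.963 + 480 * 0.441 = 1916 + 212 = 2128
Population now: 0–9=1193, 10–19=1560, 20–29=1864, 30–39=572, 40+=2128
After projecting period 2:
Births: 1864 * 0.466 = 869 ; 572 * 0.459 = 263 — total 1132
Band 2: 1193 * 0.975 = 1163
Band 3: 1560 * 0.956 = 1491
Band 4: 1864 * 0.954 = 1778
Band 5: 572 * 0.963 + 2128 * 0.441 = 551 + 938 = 1489
Population now: 0–9=1132, 10–19=1163, 20–29=1491, 30–39=1778, 40+=1489
After projecting period 3:
Births: 1491 * 0.466 = 695 ; 1778 * 0.459 = 816 — total 1511
Band 2: 1132 * 0.975 = 1104
Band 3: 1163 * 0.956 = 1112
Band 4: 1491 * 0.954 = 1422
Band 5: 1778 * 0.963 + 1489 * 0.441 = 1712 + 657 = 2369
Population now: 0–9=1511, 10–19=1104, 20–29=1112, 30–39=1422, 40+=2369
Total after period 3: 1511 + 1104 + 1112 + 1422 + 2369 = 7518

7518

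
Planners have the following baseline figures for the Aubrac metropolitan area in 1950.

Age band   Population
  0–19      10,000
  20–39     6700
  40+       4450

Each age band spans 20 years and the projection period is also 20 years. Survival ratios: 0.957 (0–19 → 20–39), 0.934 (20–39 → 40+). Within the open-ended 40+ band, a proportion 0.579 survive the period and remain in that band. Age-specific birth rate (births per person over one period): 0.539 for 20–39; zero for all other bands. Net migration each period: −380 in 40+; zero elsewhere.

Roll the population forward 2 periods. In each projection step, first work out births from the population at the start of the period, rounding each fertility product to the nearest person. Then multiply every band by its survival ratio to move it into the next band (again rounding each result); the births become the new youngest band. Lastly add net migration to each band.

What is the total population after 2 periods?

22067

(Bands numbered youngest = 1 to oldest = 3.)
Period 1.
Births: 6700 × 0.539 = 3611
Band 2: 10000 × 0.957 = 9570
Band 3: 6700 × 0.934 + 4450 × 0.579 = 6258 + 2577 = 8835
Net migration: Band 3 − 380 → 8455
Population now: 0–19=3611, 20–39=9570, 40+=8455
Period 2.
Births: 9570 × 0.539 = 5158
Band 2: 3611 × 0.957 = 3456
Band 3: 9570 × 0.934 + 8455 × 0.579 = 8938 + 4895 = 13833
Net migration: Band 3 − 380 → 13453
Population now: 0–19=5158, 20–39=3456, 40+=13453
Total after period 2: 5158 + 3456 + 13453 = 22067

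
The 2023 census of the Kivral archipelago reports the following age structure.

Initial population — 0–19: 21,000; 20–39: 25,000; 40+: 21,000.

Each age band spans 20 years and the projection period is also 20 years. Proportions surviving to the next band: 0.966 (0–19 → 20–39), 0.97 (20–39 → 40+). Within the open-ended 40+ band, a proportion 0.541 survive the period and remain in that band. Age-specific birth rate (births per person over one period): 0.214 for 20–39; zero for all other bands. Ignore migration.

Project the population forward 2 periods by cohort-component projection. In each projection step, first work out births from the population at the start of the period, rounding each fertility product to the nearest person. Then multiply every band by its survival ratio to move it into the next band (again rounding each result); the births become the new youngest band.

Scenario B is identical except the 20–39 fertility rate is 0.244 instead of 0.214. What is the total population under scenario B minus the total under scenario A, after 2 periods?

Call the groups 1 to 3, youngest first.
— Period 1 —
Births: 25000 * 0.214 = 5350
Group 2: 21000 * 0.966 = 20286
Group 3: 25000 * 0.97 + 21000 * 0.541 = 24250 + 11361 = 35611
End of period: [5350, 20286, 35611]
— Period 2 —
Births: 20286 * 0.214 = 4341
Group 2: 5350 * 0.966 = 5168
Group 3: 20286 * 0.97 + 35611 * 0.541 = 19677 + 19266 = 38943
End of period: [4341, 5168, 38943]
Scenario A total after 2 periods: 48452
Scenario B projection —
— Period 1 —
Births: 25000 * 0.244 = 6100
Group 2: 21000 * 0.966 = 20286
Group 3: 25000 * 0.97 + 21000 * 0.541 = 24250 + 11361 = 35611
End of period: [6100, 20286, 35611]
— Period 2 —
Births: 20286 * 0.244 = 4950
Group 2: 6100 * 0.966 = 5893
Group 3: 20286 * 0.97 + 35611 * 0.541 = 19677 + 19266 = 38943
End of period: [4950, 5893, 38943]
Scenario B total after 2 periods: 49786
Difference B − A = 49786 − 48452 = 1334

1334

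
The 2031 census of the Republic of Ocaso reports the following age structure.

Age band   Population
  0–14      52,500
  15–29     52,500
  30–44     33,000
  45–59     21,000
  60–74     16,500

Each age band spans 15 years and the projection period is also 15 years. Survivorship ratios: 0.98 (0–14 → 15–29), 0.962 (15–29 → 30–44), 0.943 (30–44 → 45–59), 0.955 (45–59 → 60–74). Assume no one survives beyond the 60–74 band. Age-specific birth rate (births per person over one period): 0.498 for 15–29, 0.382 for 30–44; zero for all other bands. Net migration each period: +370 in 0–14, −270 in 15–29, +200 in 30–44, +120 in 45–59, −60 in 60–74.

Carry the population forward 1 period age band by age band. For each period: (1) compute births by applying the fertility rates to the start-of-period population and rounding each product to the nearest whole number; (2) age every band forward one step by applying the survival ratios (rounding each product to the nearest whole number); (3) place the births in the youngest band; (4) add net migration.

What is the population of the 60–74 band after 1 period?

Period 1:
Births: 52500 * 0.498 = 26145, 33000 * 0.382 = 12606 → total 38751
15–29: 52500 * 0.98 = 51450
30–44: 52500 * 0.962 = 50505
45–59: 33000 * 0.943 = 31119
60–74: 21000 * 0.955 = 20055
Net migration: 0–14 + 370 → 39121; 15–29 − 270 → 51180; 30–44 + 200 → 50705; 45–59 + 120 → 31239; 60–74 − 60 → 19995
Giving 39121 / 51180 / 50705 / 31239 / 19995.

19995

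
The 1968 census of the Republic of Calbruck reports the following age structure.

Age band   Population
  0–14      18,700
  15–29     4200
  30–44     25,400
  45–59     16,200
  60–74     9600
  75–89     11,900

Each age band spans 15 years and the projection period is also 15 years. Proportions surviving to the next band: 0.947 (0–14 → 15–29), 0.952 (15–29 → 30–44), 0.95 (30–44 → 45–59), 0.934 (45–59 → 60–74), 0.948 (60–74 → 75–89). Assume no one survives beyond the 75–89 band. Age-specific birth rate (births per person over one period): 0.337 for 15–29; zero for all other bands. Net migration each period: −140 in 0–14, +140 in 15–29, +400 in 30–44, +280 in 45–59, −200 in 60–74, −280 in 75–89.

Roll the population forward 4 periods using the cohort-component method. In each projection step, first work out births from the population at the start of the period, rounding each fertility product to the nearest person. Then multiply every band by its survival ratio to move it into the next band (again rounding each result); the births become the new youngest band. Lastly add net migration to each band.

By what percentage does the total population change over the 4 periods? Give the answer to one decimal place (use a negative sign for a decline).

-66.4

— Period 1 —
Births: 4200 * 0.337 = 1415
15–29: 18700 * 0.947 = 17709
30–44: 4200 * 0.952 = 3998
45–59: 25400 * 0.95 = 24130
60–74: 16200 * 0.934 = 15131
75–89: 9600 * 0.948 = 9101
Net migration: 0–14 − 140 → 1275; 15–29 + 140 → 17849; 30–44 + 400 → 4398; 45–59 + 280 → 24410; 60–74 − 200 → 14931; 75–89 − 280 → 8821
Giving 1275 / 17849 / 4398 / 24410 / 14931 / 8821.
— Period 2 —
Births: 17849 * 0.337 = 6015
15–29: 1275 * 0.947 = 1207
30–44: 17849 * 0.952 = 16992
45–59: 4398 * 0.95 = 4178
60–74: 24410 * 0.934 = 22799
75–89: 14931 * 0.948 = 14155
Net migration: 0–14 − 140 → 5875; 15–29 + 140 → 1347; 30–44 + 400 → 17392; 45–59 + 280 → 4458; 60–74 − 200 → 22599; 75–89 − 280 → 13875
Giving 5875 / 1347 / 17392 / 4458 / 22599 / 13875.
— Period 3 —
Births: 1347 * 0.337 = 454
15–29: 5875 * 0.947 = 5564
30–44: 1347 * 0.952 = 1282
45–59: 17392 * 0.95 = 16522
60–74: 4458 * 0.934 = 4164
75–89: 22599 * 0.948 = 21424
Net migration: 0–14 − 140 → 314; 15–29 + 140 → 5704; 30–44 + 400 → 1682; 45–59 + 280 → 16802; 60–74 − 200 → 3964; 75–89 − 280 → 21144
Giving 314 / 5704 / 1682 / 16802 / 3964 / 21144.
— Period 4 —
Births: 5704 * 0.337 = 1922
15–29: 314 * 0.947 = 297
30–44: 5704 * 0.952 = 5430
45–59: 1682 * 0.95 = 1598
60–74: 16802 * 0.934 = 15693
75–89: 3964 * 0.948 = 3758
Net migration: 0–14 − 140 → 1782; 15–29 + 140 → 437; 30–44 + 400 → 5830; 45–59 + 280 → 1878; 60–74 − 200 → 15493; 75–89 − 280 → 3478
Giving 1782 / 437 / 5830 / 1878 / 15493 / 3478.
Total: 86000 → 28898; change = -57102; percentage change = -66.4%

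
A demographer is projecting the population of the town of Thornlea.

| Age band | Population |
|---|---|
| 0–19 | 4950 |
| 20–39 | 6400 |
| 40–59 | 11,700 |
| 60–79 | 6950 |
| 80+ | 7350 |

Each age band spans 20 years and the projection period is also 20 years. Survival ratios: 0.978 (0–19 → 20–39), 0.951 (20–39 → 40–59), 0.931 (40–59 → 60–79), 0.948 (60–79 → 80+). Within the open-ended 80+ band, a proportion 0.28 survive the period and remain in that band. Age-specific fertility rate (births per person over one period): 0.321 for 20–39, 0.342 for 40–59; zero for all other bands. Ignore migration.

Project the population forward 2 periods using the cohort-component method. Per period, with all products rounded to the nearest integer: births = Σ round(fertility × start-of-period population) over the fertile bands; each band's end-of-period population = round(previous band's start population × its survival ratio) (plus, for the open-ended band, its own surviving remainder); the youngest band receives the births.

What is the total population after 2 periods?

Let group 1 be 0–19 through group 5 = 80+.
— Period 1 —
Births: 6400 * 0.321 = 2054, 11700 * 0.342 = 4001 ⇒ total 6055
Group 2: 4950 * 0.978 = 4841
Group 3: 6400 * 0.951 = 6086
Group 4: 11700 * 0.931 = 10893
Group 5: 6950 * 0.948 + 7350 * 0.28 = 6589 + 2058 = 8647
Giving 6055 / 4841 / 6086 / 10893 / 8647.
— Period 2 —
Births: 4841 * 0.321 = 1554, 6086 * 0.342 = 2081 ⇒ total 3635
Group 2: 6055 * 0.978 = 5922
Group 3: 4841 * 0.951 = 4604
Group 4: 6086 * 0.931 = 5666
Group 5: 10893 * 0.948 + 8647 * 0.28 = 10327 + 2421 = 12748
Giving 3635 / 5922 / 4604 / 5666 / 12748.
Total after period 2: 3635 + 5922 + 4604 + 5666 + 12748 = 32575

32575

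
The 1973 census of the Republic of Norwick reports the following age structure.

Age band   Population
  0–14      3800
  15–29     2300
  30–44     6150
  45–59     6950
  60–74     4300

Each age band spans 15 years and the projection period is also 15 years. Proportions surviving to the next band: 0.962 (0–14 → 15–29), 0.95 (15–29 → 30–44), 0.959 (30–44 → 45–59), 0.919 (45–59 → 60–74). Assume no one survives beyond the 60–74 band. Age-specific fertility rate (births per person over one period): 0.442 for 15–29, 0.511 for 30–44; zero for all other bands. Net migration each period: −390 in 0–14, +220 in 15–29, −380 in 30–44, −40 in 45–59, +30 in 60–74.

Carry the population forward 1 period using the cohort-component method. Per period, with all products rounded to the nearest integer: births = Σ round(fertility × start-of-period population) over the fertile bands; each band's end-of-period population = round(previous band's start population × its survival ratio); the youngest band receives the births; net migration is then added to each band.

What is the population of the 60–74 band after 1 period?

6417

[period 1]
Births: 2300 × 0.442 = 1017  |  6150 × 0.511 = 3143 — total 4160
15–29: 3800 × 0.962 = 3656
30–44: 2300 × 0.95 = 2185
45–59: 6150 × 0.959 = 5898
60–74: 6950 × 0.919 = 6387
Net migration: 0–14 − 390 → 3770; 15–29 + 220 → 3876; 30–44 − 380 → 1805; 45–59 − 40 → 5858; 60–74 + 30 → 6417
→ [3770, 3876, 1805, 5858, 6417]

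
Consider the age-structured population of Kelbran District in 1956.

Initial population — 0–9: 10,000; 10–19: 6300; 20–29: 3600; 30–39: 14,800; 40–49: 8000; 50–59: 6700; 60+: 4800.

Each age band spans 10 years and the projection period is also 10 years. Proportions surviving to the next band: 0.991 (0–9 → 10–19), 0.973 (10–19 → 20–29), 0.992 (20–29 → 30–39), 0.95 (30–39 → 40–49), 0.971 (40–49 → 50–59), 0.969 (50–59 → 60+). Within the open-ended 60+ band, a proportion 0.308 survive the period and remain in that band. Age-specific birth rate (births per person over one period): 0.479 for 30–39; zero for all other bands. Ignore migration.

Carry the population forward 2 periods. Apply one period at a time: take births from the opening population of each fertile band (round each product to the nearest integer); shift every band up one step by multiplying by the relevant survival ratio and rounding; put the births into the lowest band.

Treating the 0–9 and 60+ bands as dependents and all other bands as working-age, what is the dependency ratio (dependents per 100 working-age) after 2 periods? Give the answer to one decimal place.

Call the groups 1 to 7, youngest first.
— Period 1 —
Births: 14800 × 0.479 = 7089
Group 2: 10000 × 0.991 = 9910
Group 3: 6300 × 0.973 = 6130
Group 4: 3600 × 0.992 = 3571
Group 5: 14800 × 0.95 = 14060
Group 6: 8000 × 0.971 = 7768
Group 7: 6700 × 0.969 + 4800 × 0.308 = 6492 + 1478 = 7970
Population now: 0–9=7089, 10–19=9910, 20–29=6130, 30–39=3571, 40–49=14060, 50–59=7768, 60+=7970
— Period 2 —
Births: 3571 × 0.479 = 1711
Group 2: 7089 × 0.991 = 7025
Group 3: 9910 × 0.973 = 9642
Group 4: 6130 × 0.992 = 6081
Group 5: 3571 × 0.95 = 3392
Group 6: 14060 × 0.971 = 13652
Group 7: 7768 × 0.969 + 7970 × 0.308 = 7527 + 2455 = 9982
Population now: 0–9=1711, 10–19=7025, 20–29=9642, 30–39=6081, 40–49=3392, 50–59=13652, 60+=9982
Dependents (band 0–9 + band 60+) = 1711 + 9982 = 11693; working-age = 39792; ratio = 11693/39792 × 100 = 29.4

29.4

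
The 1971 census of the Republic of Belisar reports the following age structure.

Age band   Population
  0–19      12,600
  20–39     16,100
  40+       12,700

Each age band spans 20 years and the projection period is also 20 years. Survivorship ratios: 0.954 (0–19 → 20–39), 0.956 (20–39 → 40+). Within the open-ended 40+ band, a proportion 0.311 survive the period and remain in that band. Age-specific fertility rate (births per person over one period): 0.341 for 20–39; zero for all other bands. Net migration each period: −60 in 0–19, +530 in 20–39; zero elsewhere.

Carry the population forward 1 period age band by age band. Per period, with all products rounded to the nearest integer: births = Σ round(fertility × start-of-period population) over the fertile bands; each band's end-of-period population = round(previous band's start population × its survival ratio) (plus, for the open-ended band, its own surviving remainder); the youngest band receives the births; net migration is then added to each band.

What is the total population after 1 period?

— Period 1 —
Births: 16100 * 0.341 = 5490
20–39: 12600 * 0.954 = 12020
40+: 16100 * 0.956 + 12700 * 0.311 = 15392 + 3950 = 19342
Net migration: 0–19 − 60 → 5430; 20–39 + 530 → 12550
→ [5430, 12550, 19342]
Total after period 1: 5430 + 12550 + 19342 = 37322

37322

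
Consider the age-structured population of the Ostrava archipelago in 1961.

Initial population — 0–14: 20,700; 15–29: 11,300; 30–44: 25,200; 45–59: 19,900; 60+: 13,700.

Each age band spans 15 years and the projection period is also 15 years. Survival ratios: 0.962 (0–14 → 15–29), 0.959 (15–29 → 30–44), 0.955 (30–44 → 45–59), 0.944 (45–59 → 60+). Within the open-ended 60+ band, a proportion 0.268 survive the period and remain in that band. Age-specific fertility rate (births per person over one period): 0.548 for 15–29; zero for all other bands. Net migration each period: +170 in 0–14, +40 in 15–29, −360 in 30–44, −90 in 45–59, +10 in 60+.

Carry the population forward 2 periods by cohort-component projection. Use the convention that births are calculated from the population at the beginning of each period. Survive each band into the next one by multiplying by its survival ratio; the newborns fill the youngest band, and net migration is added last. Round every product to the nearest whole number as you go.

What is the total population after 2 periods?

74619

Call the bands 1 to 5, youngest first.
— Period 1 —
Births: 11300 × 0.548 = 6192
Band 2: 20700 × 0.962 = 19913
Band 3: 11300 × 0.959 = 10837
Band 4: 25200 × 0.955 = 24066
Band 5: 19900 × 0.944 + 13700 × 0.268 = 18786 + 3672 = 22458
Net migration: Band 1 + 170 → 6362; Band 2 + 40 → 19953; Band 3 − 360 → 10477; Band 4 − 90 → 23976; Band 5 + 10 → 22468
End of period: [6362, 19953, 10477, 23976, 22468]
— Period 2 —
Births: 19953 × 0.548 = 10934
Band 2: 6362 × 0.962 = 6120
Band 3: 19953 × 0.959 = 19135
Band 4: 10477 × 0.955 = 10006
Band 5: 23976 × 0.944 + 22468 × 0.268 = 22633 + 6021 = 28654
Net migration: Band 1 + 170 → 11104; Band 2 + 40 → 6160; Band 3 − 360 → 18775; Band 4 − 90 → 9916; Band 5 + 10 → 28664
End of period: [11104, 6160, 18775, 9916, 28664]
Total after period 2: 11104 + 6160 + 18775 + 9916 + 28664 = 74619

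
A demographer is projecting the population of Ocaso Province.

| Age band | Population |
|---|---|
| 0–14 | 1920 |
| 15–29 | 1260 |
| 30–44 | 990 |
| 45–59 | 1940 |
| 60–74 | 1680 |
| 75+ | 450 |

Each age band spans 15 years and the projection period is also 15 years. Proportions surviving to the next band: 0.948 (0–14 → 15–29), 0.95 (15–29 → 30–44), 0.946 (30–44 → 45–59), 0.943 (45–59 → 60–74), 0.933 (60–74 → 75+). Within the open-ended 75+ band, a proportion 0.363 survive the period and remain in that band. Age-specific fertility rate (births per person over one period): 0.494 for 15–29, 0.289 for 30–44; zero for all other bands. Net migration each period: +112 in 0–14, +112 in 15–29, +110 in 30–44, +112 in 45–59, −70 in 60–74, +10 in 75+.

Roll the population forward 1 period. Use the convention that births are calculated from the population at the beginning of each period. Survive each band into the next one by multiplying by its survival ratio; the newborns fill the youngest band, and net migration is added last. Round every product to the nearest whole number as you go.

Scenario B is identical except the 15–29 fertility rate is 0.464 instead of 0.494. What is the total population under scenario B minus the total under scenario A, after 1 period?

-37

(Groups numbered youngest = 1 to oldest = 6.)
— Period 1 —
Births: 1260 × 0.494 = 622, 990 × 0.289 = 286 → 908
Group 2: 1920 × 0.948 = 1820
Group 3: 1260 × 0.95 = 1197
Group 4: 990 × 0.946 = 937
Group 5: 1940 × 0.943 = 1829
Group 6: 1680 × 0.933 + 450 × 0.363 = 1567 + 163 = 1730
Net migration: Group 1 + 112 → 1020; Group 2 + 112 → 1932; Group 3 + 110 → 1307; Group 4 + 112 → 1049; Group 5 − 70 → 1759; Group 6 + 10 → 1740
Giving 1020 / 1932 / 1307 / 1049 / 1759 / 1740.
Scenario A total after 1 period: 8807
Scenario B projection —
— Period 1 —
Births: 1260 × 0.464 = 585, 990 × 0.289 = 286 → 871
Group 2: 1920 × 0.948 = 1820
Group 3: 1260 × 0.95 = 1197
Group 4: 990 × 0.946 = 937
Group 5: 1940 × 0.943 = 1829
Group 6: 1680 × 0.933 + 450 × 0.363 = 1567 + 163 = 1730
Net migration: Group 1 + 112 → 983; Group 2 + 112 → 1932; Group 3 + 110 → 1307; Group 4 + 112 → 1049; Group 5 − 70 → 1759; Group 6 + 10 → 1740
Giving 983 / 1932 / 1307 / 1049 / 1759 / 1740.
Scenario B total after 1 period: 8770
Difference B − A = 8770 − 8807 = -37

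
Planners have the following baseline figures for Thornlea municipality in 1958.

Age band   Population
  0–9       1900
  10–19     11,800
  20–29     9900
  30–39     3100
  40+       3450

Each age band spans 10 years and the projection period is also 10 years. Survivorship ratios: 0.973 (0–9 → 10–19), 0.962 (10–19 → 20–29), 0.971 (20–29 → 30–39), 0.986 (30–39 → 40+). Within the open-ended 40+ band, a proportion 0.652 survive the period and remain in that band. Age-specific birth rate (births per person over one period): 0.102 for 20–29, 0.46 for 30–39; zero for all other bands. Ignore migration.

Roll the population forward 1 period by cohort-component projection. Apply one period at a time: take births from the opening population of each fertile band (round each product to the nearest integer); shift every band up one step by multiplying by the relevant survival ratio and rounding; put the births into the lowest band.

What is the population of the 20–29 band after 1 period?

11352

Period 1.
Births: 9900 × 0.102 = 1010, 3100 × 0.46 = 1426 → total 2436
10–19: 1900 × 0.973 = 1849
20–29: 11800 × 0.962 = 11352
30–39: 9900 × 0.971 = 9613
40+: 3100 × 0.986 + 3450 × 0.652 = 3057 + 2249 = 5306
End of period: [2436, 1849, 11352, 9613, 5306]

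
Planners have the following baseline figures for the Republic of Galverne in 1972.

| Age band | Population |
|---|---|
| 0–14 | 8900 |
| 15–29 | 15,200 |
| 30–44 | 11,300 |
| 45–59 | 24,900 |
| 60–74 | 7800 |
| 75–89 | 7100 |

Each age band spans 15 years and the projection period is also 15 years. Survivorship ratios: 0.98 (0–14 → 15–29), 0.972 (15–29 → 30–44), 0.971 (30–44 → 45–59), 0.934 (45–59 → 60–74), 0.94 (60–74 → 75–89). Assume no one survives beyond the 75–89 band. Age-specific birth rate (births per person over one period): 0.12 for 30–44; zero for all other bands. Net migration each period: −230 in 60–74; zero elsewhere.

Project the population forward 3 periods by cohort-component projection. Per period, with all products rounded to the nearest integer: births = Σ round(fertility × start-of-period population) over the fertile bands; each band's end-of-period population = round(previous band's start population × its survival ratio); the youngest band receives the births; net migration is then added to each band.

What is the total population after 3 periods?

34865

Numbering the groups 1..6 from youngest to oldest:
[period 1]
Births: 11300 × 0.12 = 1356
Group 2: 8900 × 0.98 = 8722
Group 3: 15200 × 0.972 = 14774
Group 4: 11300 × 0.971 = 10972
Group 5: 24900 × 0.934 = 23257
Group 6: 7800 × 0.94 = 7332
Net migration: Group 5 − 230 → 23027
→ [1356, 8722, 14774, 10972, 23027, 7332]
[period 2]
Births: 14774 × 0.12 = 1773
Group 2: 1356 × 0.98 = 1329
Group 3: 8722 × 0.972 = 8478
Group 4: 14774 × 0.971 = 14346
Group 5: 10972 × 0.934 = 10248
Group 6: 23027 × 0.94 = 21645
Net migration: Group 5 − 230 → 10018
→ [1773, 1329, 8478, 14346, 10018, 21645]
[period 3]
Births: 8478 × 0.12 = 1017
Group 2: 1773 × 0.98 = 1738
Group 3: 1329 × 0.972 = 1292
Group 4: 8478 × 0.971 = 8232
Group 5: 14346 × 0.934 = 13399
Group 6: 10018 × 0.94 = 9417
Net migration: Group 5 − 230 → 13169
→ [1017, 1738, 1292, 8232, 13169, 9417]
Total after period 3: 1017 + 1738 + 1292 + 8232 + 13169 + 9417 = 34865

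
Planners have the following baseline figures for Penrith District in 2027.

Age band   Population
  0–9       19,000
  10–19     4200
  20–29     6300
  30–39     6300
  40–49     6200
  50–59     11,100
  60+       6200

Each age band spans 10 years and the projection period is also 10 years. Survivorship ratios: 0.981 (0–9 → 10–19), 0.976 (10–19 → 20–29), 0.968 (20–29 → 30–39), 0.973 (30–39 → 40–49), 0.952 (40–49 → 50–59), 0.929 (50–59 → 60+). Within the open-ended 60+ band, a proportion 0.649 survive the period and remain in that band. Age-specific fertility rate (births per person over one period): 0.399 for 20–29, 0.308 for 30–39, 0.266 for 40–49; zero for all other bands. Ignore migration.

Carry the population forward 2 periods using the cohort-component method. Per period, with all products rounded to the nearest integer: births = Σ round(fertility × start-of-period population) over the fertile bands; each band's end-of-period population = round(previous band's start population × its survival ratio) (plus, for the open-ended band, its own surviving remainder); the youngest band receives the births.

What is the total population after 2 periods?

59848

— Period 1 —
Births: 6300 * 0.399 = 2514 ; 6300 * 0.308 = 1940 ; 6200 * 0.266 = 1649 — total 6103
10–19: 19000 * 0.981 = 18639
20–29: 4200 * 0.976 = 4099
30–39: 6300 * 0.968 = 6098
40–49: 6300 * 0.973 = 6130
50–59: 6200 * 0.952 = 5902
60+: 11100 * 0.929 + 6200 * 0.649 = 10312 + 4024 = 14336
Population now: 0–9=6103, 10–19=18639, 20–29=4099, 30–39=6098, 40–49=6130, 50–59=5902, 60+=14336
— Period 2 —
Births: 4099 * 0.399 = 1636 ; 6098 * 0.308 = 1878 ; 6130 * 0.266 = 1631 — total 5145
10–19: 6103 * 0.981 = 5987
20–29: 18639 * 0.976 = 18192
30–39: 4099 * 0.968 = 3968
40–49: 6098 * 0.973 = 5933
50–59: 6130 * 0.952 = 5836
60+: 5902 * 0.929 + 14336 * 0.649 = 5483 + 9304 = 14787
Population now: 0–9=5145, 10–19=5987, 20–29=18192, 30–39=3968, 40–49=5933, 50–59=5836, 60+=14787
Total after period 2: 5145 + 5987 + 18192 + 3968 + 5933 + 5836 + 14787 = 59848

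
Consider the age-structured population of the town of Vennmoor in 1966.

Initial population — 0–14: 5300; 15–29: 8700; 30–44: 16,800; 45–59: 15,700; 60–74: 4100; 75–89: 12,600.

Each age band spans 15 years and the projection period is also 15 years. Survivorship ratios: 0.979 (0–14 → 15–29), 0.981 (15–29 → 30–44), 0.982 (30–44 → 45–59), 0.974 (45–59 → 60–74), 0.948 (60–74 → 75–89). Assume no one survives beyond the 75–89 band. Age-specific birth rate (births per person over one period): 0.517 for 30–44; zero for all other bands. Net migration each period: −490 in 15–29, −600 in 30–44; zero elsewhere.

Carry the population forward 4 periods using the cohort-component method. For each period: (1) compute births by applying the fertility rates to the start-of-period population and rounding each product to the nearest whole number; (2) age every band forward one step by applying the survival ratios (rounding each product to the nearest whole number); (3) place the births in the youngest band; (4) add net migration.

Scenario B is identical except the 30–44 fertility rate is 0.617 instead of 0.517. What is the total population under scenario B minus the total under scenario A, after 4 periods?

4459

Call the groups 1 to 6, youngest first.
After projecting period 1:
Births: 16800 × 0.517 = 8686
Group 2: 5300 × 0.979 = 5189
Group 3: 8700 × 0.981 = 8535
Group 4: 16800 × 0.982 = 16498
Group 5: 15700 × 0.974 = 15292
Group 6: 4100 × 0.948 = 3887
Net migration: Group 2 − 490 → 4699; Group 3 − 600 → 7935
Population now: 0–14=8686, 15–29=4699, 30–44=7935, 45–59=16498, 60–74=15292, 75–89=3887
After projecting period 2:
Births: 7935 × 0.517 = 4102
Group 2: 8686 × 0.979 = 8504
Group 3: 4699 × 0.981 = 4610
Group 4: 7935 × 0.982 = 7792
Group 5: 16498 × 0.974 = 16069
Group 6: 15292 × 0.948 = 14497
Net migration: Group 2 − 490 → 8014; Group 3 − 600 → 4010
Population now: 0–14=4102, 15–29=8014, 30–44=4010, 45–59=7792, 60–74=16069, 75–89=14497
After projecting period 3:
Births: 4010 × 0.517 = 2073
Group 2: 4102 × 0.979 = 4016
Group 3: 8014 × 0.981 = 7862
Group 4: 4010 × 0.982 = 3938
Group 5: 7792 × 0.974 = 7589
Group 6: 16069 × 0.948 = 15233
Net migration: Group 2 − 490 → 3526; Group 3 − 600 → 7262
Population now: 0–14=2073, 15–29=3526, 30–44=7262, 45–59=3938, 60–74=7589, 75–89=15233
After projecting period 4:
Births: 7262 × 0.517 = 3754
Group 2: 2073 × 0.979 = 2029
Group 3: 3526 × 0.981 = 3459
Group 4: 7262 × 0.982 = 7131
Group 5: 3938 × 0.974 = 3836
Group 6: 7589 × 0.948 = 7194
Net migration: Group 2 − 490 → 1539; Group 3 − 600 → 2859
Population now: 0–14=3754, 15–29=1539, 30–44=2859, 45–59=7131, 60–74=3836, 75–89=7194
Scenario A total after 4 periods: 26313
Scenario B projection —
After projecting period 1:
Births: 16800 × 0.617 = 10366
Group 2: 5300 × 0.979 = 5189
Group 3: 8700 × 0.981 = 8535
Group 4: 16800 × 0.982 = 16498
Group 5: 15700 × 0.974 = 15292
Group 6: 4100 × 0.948 = 3887
Net migration: Group 2 − 490 → 4699; Group 3 − 600 → 7935
Population now: 0–14=10366, 15–29=4699, 30–44=7935, 45–59=16498, 60–74=15292, 75–89=3887
After projecting period 2:
Births: 7935 × 0.617 = 4896
Group 2: 10366 × 0.979 = 10148
Group 3: 4699 × 0.981 = 4610
Group 4: 7935 × 0.982 = 7792
Group 5: 16498 × 0.974 = 16069
Group 6: 15292 × 0.948 = 14497
Net migration: Group 2 − 490 → 9658; Group 3 − 600 → 4010
Population now: 0–14=4896, 15–29=9658, 30–44=4010, 45–59=7792, 60–74=16069, 75–89=14497
After projecting period 3:
Births: 4010 × 0.617 = 2474
Group 2: 4896 × 0.979 = 4793
Group 3: 9658 × 0.981 = 9474
Group 4: 4010 × 0.982 = 3938
Group 5: 7792 × 0.974 = 7589
Group 6: 16069 × 0.948 = 15233
Net migration: Group 2 − 490 → 4303; Group 3 − 600 → 8874
Population now: 0–14=2474, 15–29=4303, 30–44=8874, 45–59=3938, 60–74=7589, 75–89=15233
After projecting period 4:
Births: 8874 × 0.617 = 5475
Group 2: 2474 × 0.979 = 2422
Group 3: 4303 × 0.981 = 4221
Group 4: 8874 × 0.982 = 8714
Group 5: 3938 × 0.974 = 3836
Group 6: 7589 × 0.948 = 7194
Net migration: Group 2 − 490 → 1932; Group 3 − 600 → 3621
Population now: 0–14=5475, 15–29=1932, 30–44=3621, 45–59=8714, 60–74=3836, 75–89=7194
Scenario B total after 4 periods: 30772
Difference B − A = 30772 − 26313 = 4459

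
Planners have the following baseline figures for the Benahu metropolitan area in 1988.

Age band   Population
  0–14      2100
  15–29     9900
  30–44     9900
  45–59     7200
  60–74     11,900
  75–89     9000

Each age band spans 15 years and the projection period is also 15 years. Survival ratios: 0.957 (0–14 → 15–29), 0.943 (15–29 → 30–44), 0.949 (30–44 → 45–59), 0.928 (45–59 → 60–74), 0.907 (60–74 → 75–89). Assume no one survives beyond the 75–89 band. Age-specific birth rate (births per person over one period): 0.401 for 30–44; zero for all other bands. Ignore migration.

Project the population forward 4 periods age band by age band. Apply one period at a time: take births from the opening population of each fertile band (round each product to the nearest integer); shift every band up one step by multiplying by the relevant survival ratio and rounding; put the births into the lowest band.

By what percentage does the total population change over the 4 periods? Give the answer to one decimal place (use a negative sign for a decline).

-63.9

[period 1]
Births: 9900 × 0.401 = 3970
15–29: 2100 × 0.957 = 2010
30–44: 9900 × 0.943 = 9336
45–59: 9900 × 0.949 = 9395
60–74: 7200 × 0.928 = 6682
75–89: 11900 × 0.907 = 10793
Population now: 0–14=3970, 15–29=2010, 30–44=9336, 45–59=9395, 60–74=6682, 75–89=10793
[period 2]
Births: 9336 × 0.401 = 3744
15–29: 3970 × 0.957 = 3799
30–44: 2010 × 0.943 = 1895
45–59: 9336 × 0.949 = 8860
60–74: 9395 × 0.928 = 8719
75–89: 6682 × 0.907 = 6061
Population now: 0–14=3744, 15–29=3799, 30–44=1895, 45–59=8860, 60–74=8719, 75–89=6061
[period 3]
Births: 1895 × 0.401 = 760
15–29: 3744 × 0.957 = 3583
30–44: 3799 × 0.943 = 3582
45–59: 1895 × 0.949 = 1798
60–74: 8860 × 0.928 = 8222
75–89: 8719 × 0.907 = 7908
Population now: 0–14=760, 15–29=3583, 30–44=3582, 45–59=1798, 60–74=8222, 75–89=7908
[period 4]
Births: 3582 × 0.401 = 1436
15–29: 760 × 0.957 = 727
30–44: 3583 × 0.943 = 3379
45–59: 3582 × 0.949 = 3399
60–74: 1798 × 0.928 = 1669
75–89: 8222 × 0.907 = 7457
Population now: 0–14=1436, 15–29=727, 30–44=3379, 45–59=3399, 60–74=1669, 75–89=7457
Total: 50000 → 18067; change = -31933; percentage change = -63.9%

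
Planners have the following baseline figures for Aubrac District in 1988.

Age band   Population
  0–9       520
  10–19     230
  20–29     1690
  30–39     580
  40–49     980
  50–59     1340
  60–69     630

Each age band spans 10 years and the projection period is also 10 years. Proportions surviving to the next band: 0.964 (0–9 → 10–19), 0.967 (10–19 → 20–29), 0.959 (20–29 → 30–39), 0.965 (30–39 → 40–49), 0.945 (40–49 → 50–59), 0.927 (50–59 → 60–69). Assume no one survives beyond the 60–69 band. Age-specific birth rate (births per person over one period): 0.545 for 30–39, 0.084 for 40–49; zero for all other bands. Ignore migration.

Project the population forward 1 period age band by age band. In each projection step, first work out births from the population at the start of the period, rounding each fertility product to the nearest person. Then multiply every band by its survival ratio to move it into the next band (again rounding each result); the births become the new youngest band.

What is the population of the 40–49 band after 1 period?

560

Let band 1 be 0–9 through band 7 = 60–69.
— Period 1 —
Births: 580 × 0.545 = 316  |  980 × 0.084 = 82 — total 398
Band 2: 520 × 0.964 = 501
Band 3: 230 × 0.967 = 222
Band 4: 1690 × 0.959 = 1621
Band 5: 580 × 0.965 = 560
Band 6: 980 × 0.945 = 926
Band 7: 1340 × 0.927 = 1242
→ [398, 501, 222, 1621, 560, 926, 1242]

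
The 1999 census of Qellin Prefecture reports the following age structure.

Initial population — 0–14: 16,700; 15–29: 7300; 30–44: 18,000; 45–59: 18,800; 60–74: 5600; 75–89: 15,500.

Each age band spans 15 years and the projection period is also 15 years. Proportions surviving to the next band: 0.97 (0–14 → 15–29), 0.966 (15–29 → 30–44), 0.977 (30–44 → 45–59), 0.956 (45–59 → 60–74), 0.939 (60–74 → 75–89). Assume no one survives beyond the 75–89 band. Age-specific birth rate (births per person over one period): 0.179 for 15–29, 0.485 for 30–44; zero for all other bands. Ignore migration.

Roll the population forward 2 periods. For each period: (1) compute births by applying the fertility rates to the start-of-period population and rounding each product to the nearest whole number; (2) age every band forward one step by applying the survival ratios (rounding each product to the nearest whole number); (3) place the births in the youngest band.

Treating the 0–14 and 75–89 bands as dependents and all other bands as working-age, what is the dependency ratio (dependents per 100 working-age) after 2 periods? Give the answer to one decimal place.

— Period 1 —
Births: 7300 × 0.179 = 1307  |  18000 × 0.485 = 8730 — total 10037
15–29: 16700 × 0.97 = 16199
30–44: 7300 × 0.966 = 7052
45–59: 18000 × 0.977 = 17586
60–74: 18800 × 0.956 = 17973
75–89: 5600 × 0.939 = 5258
→ [10037, 16199, 7052, 17586, 17973, 5258]
— Period 2 —
Births: 16199 × 0.179 = 2900  |  7052 × 0.485 = 3420 — total 6320
15–29: 10037 × 0.97 = 9736
30–44: 16199 × 0.966 = 15648
45–59: 7052 × 0.977 = 6890
60–74: 17586 × 0.956 = 16812
75–89: 17973 × 0.939 = 16877
→ [6320, 9736, 15648, 6890, 16812, 16877]
Dependents (band 0–14 + band 75–89) = 6320 + 16877 = 23197; working-age = 49086; ratio = 23197/49086 × 100 = 47.3

47.3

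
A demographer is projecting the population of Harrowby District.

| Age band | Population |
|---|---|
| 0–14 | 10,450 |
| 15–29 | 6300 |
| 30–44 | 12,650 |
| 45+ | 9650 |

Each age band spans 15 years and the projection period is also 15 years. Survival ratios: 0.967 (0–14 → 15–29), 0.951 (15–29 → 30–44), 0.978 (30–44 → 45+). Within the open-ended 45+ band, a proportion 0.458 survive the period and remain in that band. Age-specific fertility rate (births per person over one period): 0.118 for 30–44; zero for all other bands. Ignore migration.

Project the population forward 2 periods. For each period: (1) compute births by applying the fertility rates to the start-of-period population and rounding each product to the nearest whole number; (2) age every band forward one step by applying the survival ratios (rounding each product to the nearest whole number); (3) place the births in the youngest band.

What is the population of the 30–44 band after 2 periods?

(Bands numbered youngest = 1 to oldest = 4.)
— Period 1 —
Births: 12650 × 0.118 = 1493
Band 2: 10450 × 0.967 = 10105
Band 3: 6300 × 0.951 = 5991
Band 4: 12650 × 0.978 + 9650 × 0.458 = 12372 + 4420 = 16792
→ [1493, 10105, 5991, 16792]
— Period 2 —
Births: 5991 × 0.118 = 707
Band 2: 1493 × 0.967 = 1444
Band 3: 10105 × 0.951 = 9610
Band 4: 5991 × 0.978 + 16792 × 0.458 = 5859 + 7691 = 13550
→ [707, 1444, 9610, 13550]

9610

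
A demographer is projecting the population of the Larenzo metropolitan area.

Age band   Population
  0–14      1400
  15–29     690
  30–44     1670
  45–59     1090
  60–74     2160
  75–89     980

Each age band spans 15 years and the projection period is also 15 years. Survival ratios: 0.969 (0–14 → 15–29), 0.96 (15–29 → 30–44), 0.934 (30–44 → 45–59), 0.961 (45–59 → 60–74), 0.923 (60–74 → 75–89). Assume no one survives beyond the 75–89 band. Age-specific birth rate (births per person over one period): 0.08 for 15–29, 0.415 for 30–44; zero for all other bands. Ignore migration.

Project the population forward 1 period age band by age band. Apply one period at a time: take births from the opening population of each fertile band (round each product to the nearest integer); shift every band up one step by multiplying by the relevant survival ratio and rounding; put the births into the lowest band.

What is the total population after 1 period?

7368

Let band 1 be 0–14 through band 6 = 75–89.
After projecting period 1:
Births: 690 × 0.08 = 55, 1670 × 0.415 = 693 → total 748
Band 2: 1400 × 0.969 = 1357
Band 3: 690 × 0.96 = 662
Band 4: 1670 × 0.934 = 1560
Band 5: 1090 × 0.961 = 1047
Band 6: 2160 × 0.923 = 1994
Giving 748 / 1357 / 662 / 1560 / 1047 / 1994.
Total after period 1: 748 + 1357 + 662 + 1560 + 1047 + 1994 = 7368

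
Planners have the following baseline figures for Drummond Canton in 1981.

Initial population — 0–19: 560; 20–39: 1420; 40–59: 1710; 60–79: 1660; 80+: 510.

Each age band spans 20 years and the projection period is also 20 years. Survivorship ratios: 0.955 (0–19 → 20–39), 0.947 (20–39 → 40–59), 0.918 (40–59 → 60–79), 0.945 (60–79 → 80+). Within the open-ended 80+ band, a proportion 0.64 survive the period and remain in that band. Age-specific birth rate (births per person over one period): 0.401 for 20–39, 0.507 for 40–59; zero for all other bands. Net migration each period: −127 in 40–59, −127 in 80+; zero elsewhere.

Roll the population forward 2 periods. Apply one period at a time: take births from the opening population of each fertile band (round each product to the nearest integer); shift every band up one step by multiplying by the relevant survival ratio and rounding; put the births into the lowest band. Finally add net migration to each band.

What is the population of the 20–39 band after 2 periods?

(Groups numbered youngest = 1 to oldest = 5.)
[period 1]
Births: 1420 × 0.401 = 569, 1710 × 0.507 = 867 — total 1436
Group 2: 560 × 0.955 = 535
Group 3: 1420 × 0.947 = 1345
Group 4: 1710 × 0.918 = 1570
Group 5: 1660 × 0.945 + 510 × 0.64 = 1569 + 326 = 1895
Net migration: Group 3 − 127 → 1218; Group 5 − 127 → 1768
Population now: 0–19=1436, 20–39=535, 40–59=1218, 60–79=1570, 80+=1768
[period 2]
Births: 535 × 0.401 = 215, 1218 × 0.507 = 618 — total 833
Group 2: 1436 × 0.955 = 1371
Group 3: 535 × 0.947 = 507
Group 4: 1218 × 0.918 = 1118
Group 5: 1570 × 0.945 + 1768 × 0.64 = 1484 + 1132 = 2616
Net migration: Group 3 − 127 → 380; Group 5 − 127 → 2489
Population now: 0–19=833, 20–39=1371, 40–59=380, 60–79=1118, 80+=2489

1371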